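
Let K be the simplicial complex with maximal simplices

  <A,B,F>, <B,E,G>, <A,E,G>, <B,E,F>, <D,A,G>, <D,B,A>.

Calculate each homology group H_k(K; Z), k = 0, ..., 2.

H_0 ≅ Z,  H_1 ≅ Z,  H_2 = 0.

Take the total order A < B < D < E < F < G on the vertex set. Then K (dimension 2) consists of the simplices:

  0-simplices (6): A, B, D, E, F, G
  1-simplices (12): AB, AD, AE, AF, AG, BD, BE, BF, BG, DG, EF, EG
  2-simplices (6): ABD, ABF, ADG, AEG, BEF, BEG

Hence C_0 ≅ Z^6, C_1 ≅ Z^12, C_2 ≅ Z^6.

The boundary map ∂_1: C_1 → C_0 is given by ∂[p,q] = [q] − [p]. For instance
  ∂AG = G − A.
The resulting 6×12 matrix has rank 5, and its Smith normal form has invariant factors (1,1,1,1,1).

The boundary map ∂_2: C_2 → C_1 sends each 2-simplex [p,q,r] to [q,r] − [p,r] + [p,q]. For instance
  ∂ADG = DG − AG + AD,
  ∂ABF = BF − AF + AB.
As a 12×6 matrix over Z this has rank 6, with invariant factors (1,1,1,1,1,1).

Reading off H_k = ker ∂_k / im ∂_{k+1}:

  H_0: rank C_0 − rank ∂_1 = 6 − 5 = 1, and the invariant factors of ∂_1 are all 1, so H_0 ≅ Z.
  H_1: rank ker ∂_1 − rank ∂_2 = (12 − 5) − 6 = 1, and the invariant factors of ∂_2 are all 1, so H_1 ≅ Z.
  H_2: rank ker ∂_2 − rank ∂_3 = (6 − 6) − 0 = 0, and there is no ∂_3, so H_2 ≅ 0.

As a check, the Euler characteristic is 6 − 12 + 6 = 0, which agrees with 1 − 1 + 0 = 0.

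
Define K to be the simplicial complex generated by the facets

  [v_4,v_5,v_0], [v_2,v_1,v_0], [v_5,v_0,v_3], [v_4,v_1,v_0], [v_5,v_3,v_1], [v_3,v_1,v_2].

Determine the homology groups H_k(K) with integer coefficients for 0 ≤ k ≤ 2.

H_0 = Z,  H_1 = Z,  H_2 = 0.

We work with the vertex ordering v_0 < v_1 < v_2 < v_3 < v_4 < v_5. The simplices of K, each written with vertices in increasing order, are:

  0-simplices (6): [v_0], [v_1], [v_2], [v_3], [v_4], [v_5]
  1-simplices (12): [v_0,v_1], [v_0,v_2], [v_0,v_3], [v_0,v_4], [v_0,v_5], [v_1,v_2], [v_1,v_3], [v_1,v_4], [v_1,v_5], [v_2,v_3], [v_3,v_5], [v_4,v_5]
  2-simplices (6): [v_0,v_1,v_2], [v_0,v_1,v_4], [v_0,v_3,v_5], [v_0,v_4,v_5], [v_1,v_2,v_3], [v_1,v_3,v_5]

Hence C_0 ≅ Z^6, C_1 ≅ Z^12, C_2 ≅ Z^6.

Boundary ∂_1: C_1 → C_0 maps an edge to its endpoints' difference, ∂[p,q] = q − p. For instance
  ∂[v_2,v_3] = [v_3] − [v_2].
The resulting 6×12 matrix has rank 5, and its Smith normal form has invariant factors (1,1,1,1,1).

The boundary map ∂_2: C_2 → C_1 sends each 2-simplex [p,q,r] to [q,r] − [p,r] + [p,q]. For instance
  ∂[v_0,v_3,v_5] = [v_3,v_5] − [v_0,v_5] + [v_0,v_3],
  ∂[v_0,v_1,v_2] = [v_1,v_2] − [v_0,v_2] + [v_0,v_1].
The 12×6 boundary matrix has rank 6 and Smith normal form diag(1,1,1,1,1,1).

Now H_k = ker ∂_k / im ∂_{k+1}, so:

  H_0: rank C_0 − rank ∂_1 = 6 − 5 = 1, and the invariant factors of ∂_1 are all 1, so H_0 = Z.
  H_1: rank ker ∂_1 − rank ∂_2 = (12 − 5) − 6 = 1, and the invariant factors of ∂_2 are all 1, so H_1 = Z.
  H_2: rank ker ∂_2 − rank ∂_3 = (6 − 6) − 0 = 0, and there is no ∂_3, so H_2 = 0.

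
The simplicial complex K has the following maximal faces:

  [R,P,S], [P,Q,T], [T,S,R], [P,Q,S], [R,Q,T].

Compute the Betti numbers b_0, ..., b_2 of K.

b_0 = 1, b_1 = 1, b_2 = 0.

We work with the vertex ordering P < Q < R < S < T. The simplices of K, each written with vertices in increasing order, are:

  0-simplices (5): P, Q, R, S, T
  1-simplices (10): PQ, PR, PS, PT, QR, QS, QT, RS, RT, ST
  2-simplices (5): PQS, PQT, PRS, QRT, RST

giving chain groups C_0 ≅ Z^5, C_1 ≅ Z^10, C_2 ≅ Z^5.

Boundary ∂_1: C_1 → C_0 sends each edge [p,q] (with p < q) to q − p. For instance
  ∂PT = T − P.
The 5×10 boundary matrix has rank 4 and Smith normal form diag(1,1,1,1).

The boundary map ∂_2: C_2 → C_1 acts by ∂[p,q,r] = [q,r] − [p,r] + [p,q]. For instance
  ∂PQT = QT − PT + PQ,
  ∂RST = ST − RT + RS.
This gives a 10×5 integer matrix of rank 5; reducing to Smith normal form yields diagonal entries (1,1,1,1,1).

From H_k ≅ ker(∂_k) / im(∂_{k+1}) we obtain:

  H_0: rank C_0 − rank ∂_1 = 5 − 4 = 1, and the invariant factors of ∂_1 are all 1, so H_0 ≅ Z.
  H_1: rank ker ∂_1 − rank ∂_2 = (10 − 4) − 5 = 1, and the invariant factors of ∂_2 are all 1, so H_1 ≅ Z.
  H_2: rank ker ∂_2 − rank ∂_3 = (5 − 5) − 0 = 0, and there is no ∂_3, so H_2 ≅ 0.

Hence the Betti numbers are b_0 = 1, b_1 = 1, b_2 = 0.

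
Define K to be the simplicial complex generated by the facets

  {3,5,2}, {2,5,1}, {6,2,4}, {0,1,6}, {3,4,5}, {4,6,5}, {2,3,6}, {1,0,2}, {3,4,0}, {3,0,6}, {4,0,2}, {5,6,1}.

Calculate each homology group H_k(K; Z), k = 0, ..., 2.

H_0 ≅ Z,  H_1 ≅ Z/2,  H_2 = 0.

Take the total order 0 < 1 < 2 < 3 < 4 < 5 < 6 on the vertex set. Then K (dimension 2) consists of the simplices:

  0-simplices (7): [0], [1], [2], [3], [4], [5], [6]
  1-simplices (18): [0,1], [0,2], [0,3], [0,4], [0,6], [1,2], [1,5], [1,6], [2,3], [2,4], [2,5], [2,6], [3,4], [3,5], [3,6], [4,5], [4,6], [5,6]
  2-simplices (12): [0,1,2], [0,1,6], [0,2,4], [0,3,4], [0,3,6], [1,2,5], [1,5,6], [2,3,5], [2,3,6], [2,4,6], [3,4,5], [4,5,6]

Hence C_0 ≅ Z^7, C_1 ≅ Z^18, C_2 ≅ Z^12.

∂_1: C_1 → C_0 is given by ∂[p,q] = [q] − [p]. For instance
  ∂[0,1] = [1] − [0].
As a 7×18 matrix over Z this has rank 6, with invariant factors (1,1,1,1,1,1).

∂_2: C_2 → C_1 sends each 2-simplex [p,q,r] to [q,r] − [p,r] + [p,q]. For instance
  ∂[0,1,6] = [1,6] − [0,6] + [0,1],
  ∂[2,3,5] = [3,5] − [2,5] + [2,3].
The resulting 18×12 matrix has rank 12, and its Smith normal form has invariant factors (1,1,1,1,1,1,1,1,1,1,1,2).

Computing H_k = (kernel of ∂_k) / (image of ∂_{k+1}):

  H_0: rank C_0 − rank ∂_1 = 7 − 6 = 1, and the invariant factors of ∂_1 are all 1, so H_0 = Z.
  H_1: rank ker ∂_1 − rank ∂_2 = (18 − 6) − 12 = 0, and ∂_2 has invariant factor 2 > 1, so H_1 = Z/2.
  H_2: rank ker ∂_2 − rank ∂_3 = (12 − 12) − 0 = 0, and there is no ∂_3, so H_2 = 0.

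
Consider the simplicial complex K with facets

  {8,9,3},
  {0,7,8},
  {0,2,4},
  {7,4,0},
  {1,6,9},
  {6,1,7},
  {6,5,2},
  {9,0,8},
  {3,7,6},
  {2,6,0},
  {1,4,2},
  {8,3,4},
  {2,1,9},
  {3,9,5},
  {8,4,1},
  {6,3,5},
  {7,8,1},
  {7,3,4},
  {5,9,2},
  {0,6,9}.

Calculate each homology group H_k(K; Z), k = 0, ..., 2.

H_0 ≅ Z,  H_1 ≅ Z ⊕ Z/2,  H_2 = 0.

Order the vertices as 0 < 1 < 2 < 3 < 4 < 5 < 6 < 7 < 8 < 9. Listing each simplex with vertices in this order, K has dimension 2 with simplices:

  0-simplices (10): [0], [1], [2], [3], [4], [5], [6], [7], [8], [9]
  1-simplices (30): (30 of them)
  2-simplices (20): (20 of them)

giving chain groups C_0 ≅ Z^10, C_1 ≅ Z^30, C_2 ≅ Z^20.

The boundary map ∂_1: C_1 → C_0 is given by ∂[p,q] = [q] − [p].
As a 10×30 matrix over Z this has rank 9, with invariant factors (1,1,1,1,1,1,1,1,1).

The boundary map ∂_2: C_2 → C_1 maps a triangle to the signed sum of its edges. For instance
  ∂[3,5,6] = [5,6] − [3,6] + [3,5],
  ∂[3,4,7] = [4,7] − [3,7] + [3,4].
The resulting 30×20 matrix has rank 20, and its Smith normal form has invariant factors (1,1,1,1,1,1,1,1,1,1,1,1,1,1,1,1,1,1,1,2).

Now H_k = ker ∂_k / im ∂_{k+1}, so:

  H_0: rank C_0 − rank ∂_1 = 10 − 9 = 1, and the invariant factors of ∂_1 are all 1, so H_0 = Z.
  H_1: rank ker ∂_1 − rank ∂_2 = (30 − 9) − 20 = 1, and ∂_2 has invariant factor 2 > 1, so H_1 = Z ⊕ Z/2.
  H_2: rank ker ∂_2 − rank ∂_3 = (20 − 20) − 0 = 0, and there is no ∂_3, so H_2 = 0.

As a check, the Euler characteristic is 10 − 30 + 20 = 0, which agrees with 1 − 1 + 0 = 0.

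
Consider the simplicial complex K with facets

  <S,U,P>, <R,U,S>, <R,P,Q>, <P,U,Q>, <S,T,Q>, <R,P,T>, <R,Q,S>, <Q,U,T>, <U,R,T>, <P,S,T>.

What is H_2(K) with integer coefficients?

K has 6 vertices, 15 edges, 10 triangles.
rank ∂_2 = 10, rank ∂_3 = 0 ⇒ b_2 = 10 − 10 − 0 = 0. So H_2 = 0.

H_2 = 0.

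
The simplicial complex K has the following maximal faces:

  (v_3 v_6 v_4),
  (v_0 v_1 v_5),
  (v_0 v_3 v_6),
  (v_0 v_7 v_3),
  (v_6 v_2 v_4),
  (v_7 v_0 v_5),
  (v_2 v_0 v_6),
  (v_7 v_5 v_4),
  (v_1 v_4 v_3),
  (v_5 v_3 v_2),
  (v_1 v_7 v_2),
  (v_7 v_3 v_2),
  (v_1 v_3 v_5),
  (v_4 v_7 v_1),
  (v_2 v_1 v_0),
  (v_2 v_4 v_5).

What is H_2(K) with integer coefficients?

K has 8 vertices, 24 edges, 16 triangles.
rank ∂_2 = 15, rank ∂_3 = 0 ⇒ b_2 = 16 − 15 − 0 = 1. So H_2 = Z.

H_2 = Z.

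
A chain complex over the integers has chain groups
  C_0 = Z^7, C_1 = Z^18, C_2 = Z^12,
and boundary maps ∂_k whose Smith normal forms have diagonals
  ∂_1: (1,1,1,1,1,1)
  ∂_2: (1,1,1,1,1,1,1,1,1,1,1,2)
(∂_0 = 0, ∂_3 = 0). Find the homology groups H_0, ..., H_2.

H_0 = Z,  H_1 = Z/2,  H_2 = 0.

H_0: b_0 = 7 − 0 − 6 = 1; torsion from ∂_1 factors > 1: none. So H_0 = Z.
H_1: b_1 = 18 − 6 − 12 = 0; torsion from ∂_2 factors > 1: [2]. So H_1 = Z/2.
H_2: b_2 = 12 − 12 − 0 = 0; torsion from ∂_3 factors > 1: none. So H_2 = 0.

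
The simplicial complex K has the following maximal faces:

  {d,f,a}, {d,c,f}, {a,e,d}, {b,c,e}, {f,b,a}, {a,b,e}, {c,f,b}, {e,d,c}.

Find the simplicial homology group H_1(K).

We work with the vertex ordering a < b < c < d < e < f. The simplices of K, each written with vertices in increasing order, are:

  0-simplices (6): a, b, c, d, e, f
  1-simplices (12): ab, ad, ae, af, bc, be, bf, cd, ce, cf, de, df
  2-simplices (8): abe, abf, ade, adf, bce, bcf, cde, cdf

so the chain groups are C_0 ≅ Z^6, C_1 ≅ Z^12, C_2 ≅ Z^8.

∂_1: C_1 → C_0 maps an edge to its endpoints' difference, ∂[p,q] = q − p. For instance
  ∂ad = d − a.
This gives a 6×12 integer matrix of rank 5; reducing to Smith normal form yields diagonal entries (1,1,1,1,1).

Boundary ∂_2: C_2 → C_1 acts by ∂[p,q,r] = [q,r] − [p,r] + [p,q]. For instance
  ∂ade = de − ae + ad,
  ∂bce = ce − be + bc.
This gives a 12×8 integer matrix of rank 7; reducing to Smith normal form yields diagonal entries (1,1,1,1,1,1,1).

Reading off H_k = ker ∂_k / im ∂_{k+1}:

  H_1: rank ker ∂_1 − rank ∂_2 = (12 − 5) − 7 = 0, and the invariant factors of ∂_2 are all 1, so H_1 ≅ 0.

H_1 = 0.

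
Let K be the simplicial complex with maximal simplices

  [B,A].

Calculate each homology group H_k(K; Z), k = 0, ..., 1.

Take the total order A < B on the vertex set. Then K (dimension 1) consists of the simplices:

  0-simplices (2): A, B
  1-simplices (1): AB

Hence C_0 ≅ Z^2, C_1 ≅ Z^1.

∂_1: C_1 → C_0 is given by ∂[p,q] = [q] − [p].
The resulting 2×1 matrix has rank 1, and its Smith normal form has invariant factors (1).

From H_k ≅ ker(∂_k) / im(∂_{k+1}) we obtain:

  H_0: rank C_0 − rank ∂_1 = 2 − 1 = 1, and the invariant factors of ∂_1 are all 1, so H_0 ≅ Z.
  H_1: rank ker ∂_1 − rank ∂_2 = (1 − 1) − 0 = 0, and there is no ∂_2, so H_1 ≅ 0.

(K is a triangulation of the 1-simplex.)

H_0 ≅ Z,  H_1 = 0.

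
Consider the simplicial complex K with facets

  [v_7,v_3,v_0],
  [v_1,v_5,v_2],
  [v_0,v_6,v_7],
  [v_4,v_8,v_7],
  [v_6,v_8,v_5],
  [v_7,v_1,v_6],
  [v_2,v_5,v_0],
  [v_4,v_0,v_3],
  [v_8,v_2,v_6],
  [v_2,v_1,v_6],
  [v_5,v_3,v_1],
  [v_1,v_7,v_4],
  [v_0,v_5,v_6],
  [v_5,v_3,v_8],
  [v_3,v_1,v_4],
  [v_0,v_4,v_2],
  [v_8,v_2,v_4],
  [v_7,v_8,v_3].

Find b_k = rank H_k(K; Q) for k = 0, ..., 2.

Order the vertices as v_0 < v_1 < v_2 < v_3 < v_4 < v_5 < v_6 < v_7 < v_8. Listing each simplex with vertices in this order, K has dimension 2 with simplices:

  0-simplices (9): [v_0], [v_1], [v_2], [v_3], [v_4], [v_5], [v_6], [v_7], [v_8]
  1-simplices (27): (27 of them)
  2-simplices (18): (18 of them)

so the chain groups are C_0 ≅ Z^9, C_1 ≅ Z^27, C_2 ≅ Z^18.

∂_1: C_1 → C_0 sends each edge [p,q] (with p < q) to q − p. For instance
  ∂[v_1,v_6] = [v_6] − [v_1].
The 9×27 boundary matrix has rank 8 and Smith normal form diag(1,1,1,1,1,1,1,1).

∂_2: C_2 → C_1 acts by ∂[p,q,r] = [q,r] − [p,r] + [p,q]. For instance
  ∂[v_3,v_7,v_8] = [v_7,v_8] − [v_3,v_8] + [v_3,v_7],
  ∂[v_1,v_3,v_4] = [v_3,v_4] − [v_1,v_4] + [v_1,v_3].
The 27×18 boundary matrix has rank 18 and Smith normal form diag(1,1,1,1,1,1,1,1,1,1,1,1,1,1,1,1,1,2).

Now H_k = ker ∂_k / im ∂_{k+1}, so:

  H_0: rank C_0 − rank ∂_1 = 9 − 8 = 1, and the invariant factors of ∂_1 are all 1, so H_0 ≅ Z.
  H_1: rank ker ∂_1 − rank ∂_2 = (27 − 8) − 18 = 1, and ∂_2 has invariant factor 2 > 1, so H_1 ≅ Z ⊕ Z/2Z.
  H_2: rank ker ∂_2 − rank ∂_3 = (18 − 18) − 0 = 0, and there is no ∂_3, so H_2 ≅ 0.

As a check, the Euler characteristic is 9 − 27 + 18 = 0, which agrees with 1 − 1 + 0 = 0.

Hence the Betti numbers are b_0 = 1, b_1 = 1, b_2 = 0.

b_0 = 1, b_1 = 1, b_2 = 0.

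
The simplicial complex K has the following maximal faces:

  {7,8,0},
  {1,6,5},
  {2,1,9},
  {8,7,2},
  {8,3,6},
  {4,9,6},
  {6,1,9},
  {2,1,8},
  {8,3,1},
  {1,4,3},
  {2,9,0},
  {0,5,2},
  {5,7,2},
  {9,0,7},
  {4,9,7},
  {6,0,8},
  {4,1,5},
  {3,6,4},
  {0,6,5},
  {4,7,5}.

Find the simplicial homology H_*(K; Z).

H_0 ≅ Z,  H_1 ≅ Z ⊕ Z_2,  H_2 = 0.

Fix the vertex order 0 < 1 < 2 < 3 < 4 < 5 < 6 < 7 < 8 < 9 and write every simplex with vertices in increasing order. Then dim K = 2 and the simplices of K are:

  0-simplices (10): [0], [1], [2], [3], [4], [5], [6], [7], [8], [9]
  1-simplices (30): (30 of them)
  2-simplices (20): (20 of them)

so the chain groups are C_0 ≅ Z^10, C_1 ≅ Z^30, C_2 ≅ Z^20.

∂_1: C_1 → C_0 is given by ∂[p,q] = [q] − [p].
This gives a 10×30 integer matrix of rank 9; reducing to Smith normal form yields diagonal entries (1,1,1,1,1,1,1,1,1).

Boundary ∂_2: C_2 → C_1 sends each 2-simplex [p,q,r] to [q,r] − [p,r] + [p,q]. For instance
  ∂[2,7,8] = [7,8] − [2,8] + [2,7],
  ∂[0,7,8] = [7,8] − [0,8] + [0,7].
This gives a 30×20 integer matrix of rank 20; reducing to Smith normal form yields diagonal entries (1,1,1,1,1,1,1,1,1,1,1,1,1,1,1,1,1,1,1,2).

Now H_k = ker ∂_k / im ∂_{k+1}, so:

  H_0: rank C_0 − rank ∂_1 = 10 − 9 = 1, and the invariant factors of ∂_1 are all 1, so H_0 ≅ Z.
  H_1: rank ker ∂_1 − rank ∂_2 = (30 − 9) − 20 = 1, and ∂_2 has invariant factor 2 > 1, so H_1 ≅ Z ⊕ Z_2.
  H_2: rank ker ∂_2 − rank ∂_3 = (20 − 20) − 0 = 0, and there is no ∂_3, so H_2 ≅ 0.

As a check, the Euler characteristic is 10 − 30 + 20 = 0, which agrees with 1 − 1 + 0 = 0.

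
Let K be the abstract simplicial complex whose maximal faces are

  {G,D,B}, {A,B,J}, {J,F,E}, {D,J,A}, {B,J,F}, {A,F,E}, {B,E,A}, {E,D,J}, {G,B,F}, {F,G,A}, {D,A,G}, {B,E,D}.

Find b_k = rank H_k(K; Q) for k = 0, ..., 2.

b_0 = 1, b_1 = 0, b_2 = 0.

We work with the vertex ordering A < B < D < E < F < G < J. The simplices of K, each written with vertices in increasing order, are:

  0-simplices (7): A, B, D, E, F, G, J
  1-simplices (18): AB, AD, AE, AF, AG, AJ, BD, BE, BF, BG, BJ, DE, DG, DJ, EF, EJ, FG, FJ
  2-simplices (12): ABE, ABJ, ADG, ADJ, AEF, AFG, BDE, BDG, BFG, BFJ, DEJ, EFJ

so the chain groups are C_0 ≅ Z^7, C_1 ≅ Z^18, C_2 ≅ Z^12.

∂_1: C_1 → C_0 maps an edge to its endpoints' difference, ∂[p,q] = q − p.
The 7×18 boundary matrix has rank 6 and Smith normal form diag(1,1,1,1,1,1).

∂_2: C_2 → C_1 maps a triangle to the signed sum of its edges. For instance
  ∂ADG = DG − AG + AD,
  ∂BDG = DG − BG + BD.
This gives a 18×12 integer matrix of rank 12; reducing to Smith normal form yields diagonal entries (1,1,1,1,1,1,1,1,1,1,1,2).

Computing H_k = (kernel of ∂_k) / (image of ∂_{k+1}):

  H_0: rank C_0 − rank ∂_1 = 7 − 6 = 1, and the invariant factors of ∂_1 are all 1, so H_0 ≅ Z.
  H_1: rank ker ∂_1 − rank ∂_2 = (18 − 6) − 12 = 0, and ∂_2 has invariant factor 2 > 1, so H_1 ≅ Z/2Z.
  H_2: rank ker ∂_2 − rank ∂_3 = (12 − 12) − 0 = 0, and there is no ∂_3, so H_2 ≅ 0.

Hence the Betti numbers are b_0 = 1, b_1 = 0, b_2 = 0.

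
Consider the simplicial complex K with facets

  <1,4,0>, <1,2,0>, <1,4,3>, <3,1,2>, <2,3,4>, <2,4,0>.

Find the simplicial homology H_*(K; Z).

H_0 ≅ Z,  H_1 = 0,  H_2 ≅ Z.

Order the vertices as 0 < 1 < 2 < 3 < 4. Listing each simplex with vertices in this order, K has dimension 2 with simplices:

  0-simplices (5): [0], [1], [2], [3], [4]
  1-simplices (9): [0,1], [0,2], [0,4], [1,2], [1,3], [1,4], [2,3], [2,4], [3,4]
  2-simplices (6): [0,1,2], [0,1,4], [0,2,4], [1,2,3], [1,3,4], [2,3,4]

Hence C_0 ≅ Z^5, C_1 ≅ Z^9, C_2 ≅ Z^6.

Boundary ∂_1: C_1 → C_0 maps an edge to its endpoints' difference, ∂[p,q] = q − p.
The 5×9 boundary matrix has rank 4 and Smith normal form diag(1,1,1,1).

Boundary ∂_2: C_2 → C_1 acts by ∂[p,q,r] = [q,r] − [p,r] + [p,q]. For instance
  ∂[1,3,4] = [3,4] − [1,4] + [1,3],
  ∂[0,2,4] = [2,4] − [0,4] + [0,2].
As a 9×6 matrix over Z this has rank 5, with invariant factors (1,1,1,1,1).

Computing H_k = (kernel of ∂_k) / (image of ∂_{k+1}):

  H_0: rank C_0 − rank ∂_1 = 5 − 4 = 1, and the invariant factors of ∂_1 are all 1, so H_0 ≅ Z.
  H_1: rank ker ∂_1 − rank ∂_2 = (9 − 4) − 5 = 0, and the invariant factors of ∂_2 are all 1, so H_1 ≅ 0.
  H_2: rank ker ∂_2 − rank ∂_3 = (6 − 5) − 0 = 1, and there is no ∂_3, so H_2 ≅ Z.

(K is a triangulation of the 2-sphere S^2.)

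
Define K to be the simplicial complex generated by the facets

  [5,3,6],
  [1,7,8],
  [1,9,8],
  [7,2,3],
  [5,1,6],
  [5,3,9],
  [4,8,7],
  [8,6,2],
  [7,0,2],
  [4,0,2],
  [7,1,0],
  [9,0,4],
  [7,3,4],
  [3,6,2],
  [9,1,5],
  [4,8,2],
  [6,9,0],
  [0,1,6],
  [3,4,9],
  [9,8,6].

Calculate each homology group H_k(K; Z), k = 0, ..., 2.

H_0 = Z,  H_1 = Z ⊕ Z/2Z,  H_2 = 0.

K has 10 vertices, 30 edges, 20 triangles.
rank ∂_0 = 0, rank ∂_1 = 9 ⇒ b_0 = 10 − 0 − 9 = 1; all invariant factors of ∂_1 are 1 so no torsion. So H_0 ≅ Z.
rank ∂_1 = 9, rank ∂_2 = 20 ⇒ b_1 = 30 − 9 − 20 = 1; ∂_2 has invariant factor(s) [2] giving torsion. So H_1 ≅ Z ⊕ Z/2Z.
rank ∂_2 = 20, rank ∂_3 = 0 ⇒ b_2 = 20 − 20 − 0 = 0. So H_2 ≅ 0.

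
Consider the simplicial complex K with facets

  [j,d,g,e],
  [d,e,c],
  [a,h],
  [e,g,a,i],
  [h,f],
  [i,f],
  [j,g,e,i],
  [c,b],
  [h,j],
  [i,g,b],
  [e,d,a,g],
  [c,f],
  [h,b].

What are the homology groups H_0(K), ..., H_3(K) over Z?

H_0 ≅ Z,  H_1 ≅ Z^5,  H_2 = 0,  H_3 = 0.

Fix the vertex order a < b < c < d < e < f < g < h < i < j and write every simplex with vertices in increasing order. Then dim K = 3 and the simplices of K are:

  0-simplices (10): a, b, c, d, e, f, g, h, i, j
  1-simplices (24): ad, ae, ag, ah, ai, bc, bg, bh, bi, cd, ce, cf, de, dg, dj, eg, ei, ej, fh, fi, gi, gj, hj, ij
  2-simplices (14): ade, adg, aeg, aei, agi, bgi, cde, deg, dej, dgj, egi, egj, eij, gij
  3-simplices (4): adeg, aegi, degj, egij

Hence C_0 ≅ Z^10, C_1 ≅ Z^24, C_2 ≅ Z^14, C_3 ≅ Z^4.

∂_1: C_1 → C_0 is given by ∂[p,q] = [q] − [p].
The 10×24 boundary matrix has rank 9 and Smith normal form diag(1,1,1,1,1,1,1,1,1).

Boundary ∂_2: C_2 → C_1 maps a triangle to the signed sum of its edges. For instance
  ∂gij = ij − gj + gi,
  ∂deg = eg − dg + de.
The 24×14 boundary matrix has rank 10 and Smith normal form diag(1,1,1,1,1,1,1,1,1,1).

∂_3: C_3 → C_2 sends each 3-simplex σ to the alternating sum Σ_i (−1)^i (σ with its i-th vertex removed). For instance
  ∂egij = gij − eij + egj − egi,
  ∂adeg = deg − aeg + adg − ade.
As a 14×4 matrix over Z this has rank 4, with invariant factors (1,1,1,1).

Now H_k = ker ∂_k / im ∂_{k+1}, so:

  H_0: rank C_0 − rank ∂_1 = 10 − 9 = 1, and the invariant factors of ∂_1 are all 1, so H_0 = Z.
  H_1: rank ker ∂_1 − rank ∂_2 = (24 − 9) − 10 = 5, and the invariant factors of ∂_2 are all 1, so H_1 = Z^5.
  H_2: rank ker ∂_2 − rank ∂_3 = (14 − 10) − 4 = 0, and the invariant factors of ∂_3 are all 1, so H_2 = 0.
  H_3: rank ker ∂_3 − rank ∂_4 = (4 − 4) − 0 = 0, and there is no ∂_4, so H_3 = 0.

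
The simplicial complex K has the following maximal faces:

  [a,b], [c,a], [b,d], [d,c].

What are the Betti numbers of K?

b_0 = 1, b_1 = 1.

Order the vertices as a < b < c < d. Listing each simplex with vertices in this order, K has dimension 1 with simplices:

  0-simplices (4): a, b, c, d
  1-simplices (4): ab, ac, bd, cd

so the chain groups are C_0 ≅ Z^4, C_1 ≅ Z^4.

Boundary ∂_1: C_1 → C_0 sends each edge [p,q] (with p < q) to q − p.
The resulting 4×4 matrix has rank 3, and its Smith normal form has invariant factors (1,1,1).

From H_k ≅ ker(∂_k) / im(∂_{k+1}) we obtain:

  H_0: rank C_0 − rank ∂_1 = 4 − 3 = 1, and the invariant factors of ∂_1 are all 1, so H_0 = Z.
  H_1: rank ker ∂_1 − rank ∂_2 = (4 − 3) − 0 = 1, and there is no ∂_2, so H_1 = Z.

As a check, the Euler characteristic is 4 − 4 = 0, which agrees with 1 − 1 = 0.

Hence the Betti numbers are b_0 = 1, b_1 = 1.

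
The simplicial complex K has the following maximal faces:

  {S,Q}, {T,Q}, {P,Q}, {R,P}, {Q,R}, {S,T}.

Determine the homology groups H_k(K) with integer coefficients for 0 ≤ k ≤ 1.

H_0 = Z,  H_1 = Z^2.

K has 5 vertices, 6 edges.
rank ∂_0 = 0, rank ∂_1 = 4 ⇒ b_0 = 5 − 0 − 4 = 1; all invariant factors of ∂_1 are 1 so no torsion. So H_0 = Z.
rank ∂_1 = 4, rank ∂_2 = 0 ⇒ b_1 = 6 − 4 − 0 = 2. So H_1 = Z^2.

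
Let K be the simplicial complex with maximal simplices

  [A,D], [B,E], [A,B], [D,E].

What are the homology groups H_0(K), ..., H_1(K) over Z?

H_0 = Z,  H_1 = Z.

K has 4 vertices, 4 edges.
rank ∂_0 = 0, rank ∂_1 = 3 ⇒ b_0 = 4 − 0 − 3 = 1; all invariant factors of ∂_1 are 1 so no torsion. So H_0 ≅ Z.
rank ∂_1 = 3, rank ∂_2 = 0 ⇒ b_1 = 4 − 3 − 0 = 1. So H_1 ≅ Z.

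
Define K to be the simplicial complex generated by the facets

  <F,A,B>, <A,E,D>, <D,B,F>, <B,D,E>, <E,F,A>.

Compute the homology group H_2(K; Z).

Take the total order A < B < D < E < F on the vertex set. Then K (dimension 2) consists of the simplices:

  0-simplices (5): A, B, D, E, F
  1-simplices (10): AB, AD, AE, AF, BD, BE, BF, DE, DF, EF
  2-simplices (5): ABF, ADE, AEF, BDE, BDF

giving chain groups C_0 ≅ Z^5, C_1 ≅ Z^10, C_2 ≅ Z^5.

The boundary map ∂_1: C_1 → C_0 is given by ∂[p,q] = [q] − [p]. For instance
  ∂BD = D − B.
As a 5×10 matrix over Z this has rank 4, with invariant factors (1,1,1,1).

The boundary map ∂_2: C_2 → C_1 maps a triangle to the signed sum of its edges. For instance
  ∂BDF = DF − BF + BD,
  ∂BDE = DE − BE + BD.
This gives a 10×5 integer matrix of rank 5; reducing to Smith normal form yields diagonal entries (1,1,1,1,1).

From H_k ≅ ker(∂_k) / im(∂_{k+1}) we obtain:

  H_2: rank ker ∂_2 − rank ∂_3 = (5 − 5) − 0 = 0, and there is no ∂_3, so H_2 ≅ 0.

(K is a triangulation of the Möbius band.)

H_2 = 0.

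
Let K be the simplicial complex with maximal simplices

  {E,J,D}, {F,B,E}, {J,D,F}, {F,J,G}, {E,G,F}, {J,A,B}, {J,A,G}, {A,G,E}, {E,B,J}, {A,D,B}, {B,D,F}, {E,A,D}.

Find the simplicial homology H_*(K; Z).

H_0 ≅ Z,  H_1 ≅ Z_2,  H_2 = 0.

Fix the vertex order A < B < D < E < F < G < J and write every simplex with vertices in increasing order. Then dim K = 2 and the simplices of K are:

  0-simplices (7): A, B, D, E, F, G, J
  1-simplices (18): AB, AD, AE, AG, AJ, BD, BE, BF, BJ, DE, DF, DJ, EF, EG, EJ, FG, FJ, GJ
  2-simplices (12): ABD, ABJ, ADE, AEG, AGJ, BDF, BEF, BEJ, DEJ, DFJ, EFG, FGJ

so the chain groups are C_0 ≅ Z^7, C_1 ≅ Z^18, C_2 ≅ Z^12.

Boundary ∂_1: C_1 → C_0 maps an edge to its endpoints' difference, ∂[p,q] = q − p. For instance
  ∂AB = B − A.
The 7×18 boundary matrix has rank 6 and Smith normal form diag(1,1,1,1,1,1).

∂_2: C_2 → C_1 sends each 2-simplex [p,q,r] to [q,r] − [p,r] + [p,q]. For instance
  ∂ADE = DE − AE + AD,
  ∂AGJ = GJ − AJ + AG.
This gives a 18×12 integer matrix of rank 12; reducing to Smith normal form yields diagonal entries (1,1,1,1,1,1,1,1,1,1,1,2).

Reading off H_k = ker ∂_k / im ∂_{k+1}:

  H_0: rank C_0 − rank ∂_1 = 7 − 6 = 1, and the invariant factors of ∂_1 are all 1, so H_0 ≅ Z.
  H_1: rank ker ∂_1 − rank ∂_2 = (18 − 6) − 12 = 0, and ∂_2 has invariant factor 2 > 1, so H_1 ≅ Z_2.
  H_2: rank ker ∂_2 − rank ∂_3 = (12 − 12) − 0 = 0, and there is no ∂_3, so H_2 ≅ 0.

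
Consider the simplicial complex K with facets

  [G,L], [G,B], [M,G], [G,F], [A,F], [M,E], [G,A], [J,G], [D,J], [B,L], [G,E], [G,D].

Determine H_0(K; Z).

H_0 = Z.

Order the vertices as A < B < D < E < F < G < J < L < M. Listing each simplex with vertices in this order, K has dimension 1 with simplices:

  0-simplices (9): A, B, D, E, F, G, J, L, M
  1-simplices (12): AF, AG, BG, BL, DG, DJ, EG, EM, FG, GJ, GL, GM

Hence C_0 ≅ Z^9, C_1 ≅ Z^12.

∂_1: C_1 → C_0 is given by ∂[p,q] = [q] − [p]. For instance
  ∂EG = G − E.
As a 9×12 matrix over Z this has rank 8, with invariant factors (1,1,1,1,1,1,1,1).

Now H_k = ker ∂_k / im ∂_{k+1}, so:

  H_0: rank C_0 − rank ∂_1 = 9 − 8 = 1, and the invariant factors of ∂_1 are all 1, so H_0 ≅ Z.

(K is a triangulation of a wedge of 4 circles.)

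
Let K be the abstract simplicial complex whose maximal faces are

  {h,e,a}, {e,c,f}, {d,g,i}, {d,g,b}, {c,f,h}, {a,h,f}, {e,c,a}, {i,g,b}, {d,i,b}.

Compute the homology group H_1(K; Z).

Fix the vertex order a < b < c < d < e < f < g < h < i and write every simplex with vertices in increasing order. Then dim K = 2 and the simplices of K are:

  0-simplices (9): a, b, c, d, e, f, g, h, i
  1-simplices (16): ac, ae, af, ah, bd, bg, bi, ce, cf, ch, dg, di, ef, eh, fh, gi
  2-simplices (9): ace, aeh, afh, bdg, bdi, bgi, cef, cfh, dgi

so the chain groups are C_0 ≅ Z^9, C_1 ≅ Z^16, C_2 ≅ Z^9.

Boundary ∂_1: C_1 → C_0 is given by ∂[p,q] = [q] − [p]. For instance
  ∂cf = f − c.
As a 9×16 matrix over Z this has rank 7, with invariant factors (1,1,1,1,1,1,1).

The boundary map ∂_2: C_2 → C_1 acts by ∂[p,q,r] = [q,r] − [p,r] + [p,q]. For instance
  ∂bdi = di − bi + bd,
  ∂cef = ef − cf + ce.
This gives a 16×9 integer matrix of rank 8; reducing to Smith normal form yields diagonal entries (1,1,1,1,1,1,1,1).

Reading off H_k = ker ∂_k / im ∂_{k+1}:

  H_1: rank ker ∂_1 − rank ∂_2 = (16 − 7) − 8 = 1, and the invariant factors of ∂_2 are all 1, so H_1 ≅ Z.

H_1 ≅ Z.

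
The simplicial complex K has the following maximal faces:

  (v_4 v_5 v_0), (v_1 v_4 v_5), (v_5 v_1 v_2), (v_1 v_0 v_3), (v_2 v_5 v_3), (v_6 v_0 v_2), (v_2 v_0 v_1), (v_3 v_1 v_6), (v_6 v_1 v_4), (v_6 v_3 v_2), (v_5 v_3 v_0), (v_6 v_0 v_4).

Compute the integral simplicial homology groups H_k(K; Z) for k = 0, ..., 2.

Order the vertices as v_0 < v_1 < v_2 < v_3 < v_4 < v_5 < v_6. Listing each simplex with vertices in this order, K has dimension 2 with simplices:

  0-simplices (7): [v_0], [v_1], [v_2], [v_3], [v_4], [v_5], [v_6]
  1-simplices (18): (18 of them)
  2-simplices (12): (12 of them)

so the chain groups are C_0 ≅ Z^7, C_1 ≅ Z^18, C_2 ≅ Z^12.

The boundary map ∂_1: C_1 → C_0 sends each edge [p,q] (with p < q) to q − p. For instance
  ∂[v_3,v_6] = [v_6] − [v_3].
As a 7×18 matrix over Z this has rank 6, with invariant factors (1,1,1,1,1,1).

∂_2: C_2 → C_1 sends each 2-simplex [p,q,r] to [q,r] − [p,r] + [p,q]. For instance
  ∂[v_1,v_2,v_5] = [v_2,v_5] − [v_1,v_5] + [v_1,v_2],
  ∂[v_1,v_4,v_6] = [v_4,v_6] − [v_1,v_6] + [v_1,v_4].
The 18×12 boundary matrix has rank 12 and Smith normal form diag(1,1,1,1,1,1,1,1,1,1,1,2).

From H_k ≅ ker(∂_k) / im(∂_{k+1}) we obtain:

  H_0: rank C_0 − rank ∂_1 = 7 − 6 = 1, and the invariant factors of ∂_1 are all 1, so H_0 ≅ Z.
  H_1: rank ker ∂_1 − rank ∂_2 = (18 − 6) − 12 = 0, and ∂_2 has invariant factor 2 > 1, so H_1 ≅ Z/2.
  H_2: rank ker ∂_2 − rank ∂_3 = (12 − 12) − 0 = 0, and there is no ∂_3, so H_2 ≅ 0.

As a check, the Euler characteristic is 7 − 18 + 12 = 1, which agrees with 1 − 0 + 0 = 1.

H_0 ≅ Z,  H_1 ≅ Z/2,  H_2 = 0.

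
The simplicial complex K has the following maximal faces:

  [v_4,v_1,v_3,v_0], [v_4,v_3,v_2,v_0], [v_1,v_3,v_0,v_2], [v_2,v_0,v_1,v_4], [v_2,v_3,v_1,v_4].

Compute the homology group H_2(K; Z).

Fix the vertex order v_0 < v_1 < v_2 < v_3 < v_4 and write every simplex with vertices in increasing order. Then dim K = 3 and the simplices of K are:

  0-simplices (5): [v_0], [v_1], [v_2], [v_3], [v_4]
  1-simplices (10): [v_0,v_1], [v_0,v_2], [v_0,v_3], [v_0,v_4], [v_1,v_2], [v_1,v_3], [v_1,v_4], [v_2,v_3], [v_2,v_4], [v_3,v_4]
  2-simplices (10): [v_0,v_1,v_2], [v_0,v_1,v_3], [v_0,v_1,v_4], [v_0,v_2,v_3], [v_0,v_2,v_4], [v_0,v_3,v_4], [v_1,v_2,v_3], [v_1,v_2,v_4], [v_1,v_3,v_4], [v_2,v_3,v_4]
  3-simplices (5): [v_0,v_1,v_2,v_3], [v_0,v_1,v_2,v_4], [v_0,v_1,v_3,v_4], [v_0,v_2,v_3,v_4], [v_1,v_2,v_3,v_4]

so the chain groups are C_0 ≅ Z^5, C_1 ≅ Z^10, C_2 ≅ Z^10, C_3 ≅ Z^5.

The boundary map ∂_1: C_1 → C_0 is given by ∂[p,q] = [q] − [p]. For instance
  ∂[v_1,v_3] = [v_3] − [v_1].
This gives a 5×10 integer matrix of rank 4; reducing to Smith normal form yields diagonal entries (1,1,1,1).

The boundary map ∂_2: C_2 → C_1 maps a triangle to the signed sum of its edges. For instance
  ∂[v_2,v_3,v_4] = [v_3,v_4] − [v_2,v_4] + [v_2,v_3],
  ∂[v_1,v_3,v_4] = [v_3,v_4] − [v_1,v_4] + [v_1,v_3].
The resulting 10×10 matrix has rank 6, and its Smith normal form has invariant factors (1,1,1,1,1,1).

∂_3: C_3 → C_2 sends each 3-simplex σ to the alternating sum Σ_i (−1)^i (σ with its i-th vertex removed). For instance
  ∂[v_0,v_2,v_3,v_4] = [v_2,v_3,v_4] − [v_0,v_3,v_4] + [v_0,v_2,v_4] − [v_0,v_2,v_3],
  ∂[v_0,v_1,v_2,v_4] = [v_1,v_2,v_4] − [v_0,v_2,v_4] + [v_0,v_1,v_4] − [v_0,v_1,v_2].
This gives a 10×5 integer matrix of rank 4; reducing to Smith normal form yields diagonal entries (1,1,1,1).

Computing H_k = (kernel of ∂_k) / (image of ∂_{k+1}):

  H_2: rank ker ∂_2 − rank ∂_3 = (10 − 6) − 4 = 0, and the invariant factors of ∂_3 are all 1, so H_2 = 0.

(K is a triangulation of the 3-sphere S^3.)

H_2 = 0.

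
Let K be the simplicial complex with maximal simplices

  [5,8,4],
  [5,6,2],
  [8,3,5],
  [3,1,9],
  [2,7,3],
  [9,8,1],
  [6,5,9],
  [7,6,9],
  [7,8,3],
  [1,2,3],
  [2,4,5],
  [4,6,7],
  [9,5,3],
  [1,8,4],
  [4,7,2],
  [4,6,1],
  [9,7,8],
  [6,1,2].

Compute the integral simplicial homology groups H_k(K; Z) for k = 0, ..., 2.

Fix the vertex order 1 < 2 < 3 < 4 < 5 < 6 < 7 < 8 < 9 and write every simplex with vertices in increasing order. Then dim K = 2 and the simplices of K are:

  0-simplices (9): [1], [2], [3], [4], [5], [6], [7], [8], [9]
  1-simplices (27): (27 of them)
  2-simplices (18): [1,2,3], [1,2,6], [1,3,9], [1,4,6], [1,4,8], [1,8,9], [2,3,7], [2,4,5], [2,4,7], [2,5,6], [3,5,8], [3,5,9], [3,7,8], [4,5,8], [4,6,7], [5,6,9], [6,7,9], [7,8,9]

Hence C_0 ≅ Z^9, C_1 ≅ Z^27, C_2 ≅ Z^18.

Boundary ∂_1: C_1 → C_0 sends each edge [p,q] (with p < q) to q − p. For instance
  ∂[6,9] = [9] − [6].
The 9×27 boundary matrix has rank 8 and Smith normal form diag(1,1,1,1,1,1,1,1).

The boundary map ∂_2: C_2 → C_1 maps a triangle to the signed sum of its edges. For instance
  ∂[1,2,3] = [2,3] − [1,3] + [1,2],
  ∂[2,3,7] = [3,7] − [2,7] + [2,3].
As a 27×18 matrix over Z this has rank 18, with invariant factors (1,1,1,1,1,1,1,1,1,1,1,1,1,1,1,1,1,2).

Computing H_k = (kernel of ∂_k) / (image of ∂_{k+1}):

  H_0: rank C_0 − rank ∂_1 = 9 − 8 = 1, and the invariant factors of ∂_1 are all 1, so H_0 ≅ Z.
  H_1: rank ker ∂_1 − rank ∂_2 = (27 − 8) − 18 = 1, and ∂_2 has invariant factor 2 > 1, so H_1 ≅ Z ⊕ Z_2.
  H_2: rank ker ∂_2 − rank ∂_3 = (18 − 18) − 0 = 0, and there is no ∂_3, so H_2 ≅ 0.

H_0 = Z,  H_1 = Z ⊕ Z_2,  H_2 = 0.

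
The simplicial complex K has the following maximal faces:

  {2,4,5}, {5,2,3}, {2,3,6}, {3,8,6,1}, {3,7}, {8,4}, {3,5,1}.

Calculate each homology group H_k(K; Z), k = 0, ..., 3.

H_0 = Z,  H_1 = Z,  H_2 = 0,  H_3 = 0.

Order the vertices as 1 < 2 < 3 < 4 < 5 < 6 < 7 < 8. Listing each simplex with vertices in this order, K has dimension 3 with simplices:

  0-simplices (8): [1], [2], [3], [4], [5], [6], [7], [8]
  1-simplices (15): [1,3], [1,5], [1,6], [1,8], [2,3], [2,4], [2,5], [2,6], [3,5], [3,6], [3,7], [3,8], [4,5], [4,8], [6,8]
  2-simplices (8): [1,3,5], [1,3,6], [1,3,8], [1,6,8], [2,3,5], [2,3,6], [2,4,5], [3,6,8]
  3-simplices (1): [1,3,6,8]

giving chain groups C_0 ≅ Z^8, C_1 ≅ Z^15, C_2 ≅ Z^8, C_3 ≅ Z^1.

Boundary ∂_1: C_1 → C_0 sends each edge [p,q] (with p < q) to q − p. For instance
  ∂[3,5] = [5] − [3].
As a 8×15 matrix over Z this has rank 7, with invariant factors (1,1,1,1,1,1,1).

∂_2: C_2 → C_1 acts by ∂[p,q,r] = [q,r] − [p,r] + [p,q]. For instance
  ∂[2,4,5] = [4,5] − [2,5] + [2,4],
  ∂[3,6,8] = [6,8] − [3,8] + [3,6].
The 15×8 boundary matrix has rank 7 and Smith normal form diag(1,1,1,1,1,1,1).

The boundary map ∂_3: C_3 → C_2 sends each 3-simplex σ to the alternating sum Σ_i (−1)^i (σ with its i-th vertex removed). For instance
  ∂[1,3,6,8] = [3,6,8] − [1,6,8] + [1,3,8] − [1,3,6].
The resulting 8×1 matrix has rank 1, and its Smith normal form has invariant factors (1).

Reading off H_k = ker ∂_k / im ∂_{k+1}:

  H_0: rank C_0 − rank ∂_1 = 8 − 7 = 1, and the invariant factors of ∂_1 are all 1, so H_0 ≅ Z.
  H_1: rank ker ∂_1 − rank ∂_2 = (15 − 7) − 7 = 1, and the invariant factors of ∂_2 are all 1, so H_1 ≅ Z.
  H_2: rank ker ∂_2 − rank ∂_3 = (8 − 7) − 1 = 0, and the invariant factors of ∂_3 are all 1, so H_2 ≅ 0.
  H_3: rank ker ∂_3 − rank ∂_4 = (1 − 1) − 0 = 0, and there is no ∂_4, so H_3 ≅ 0.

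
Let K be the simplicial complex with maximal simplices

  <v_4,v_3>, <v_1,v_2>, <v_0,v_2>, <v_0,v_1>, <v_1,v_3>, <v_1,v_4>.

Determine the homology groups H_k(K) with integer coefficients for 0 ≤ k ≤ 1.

H_0 ≅ Z,  H_1 ≅ Z^2.

Fix the vertex order v_0 < v_1 < v_2 < v_3 < v_4 and write every simplex with vertices in increasing order. Then dim K = 1 and the simplices of K are:

  0-simplices (5): [v_0], [v_1], [v_2], [v_3], [v_4]
  1-simplices (6): [v_0,v_1], [v_0,v_2], [v_1,v_2], [v_1,v_3], [v_1,v_4], [v_3,v_4]

Hence C_0 ≅ Z^5, C_1 ≅ Z^6.

Boundary ∂_1: C_1 → C_0 maps an edge to its endpoints' difference, ∂[p,q] = q − p.
As a 5×6 matrix over Z this has rank 4, with invariant factors (1,1,1,1).

From H_k ≅ ker(∂_k) / im(∂_{k+1}) we obtain:

  H_0: rank C_0 − rank ∂_1 = 5 − 4 = 1, and the invariant factors of ∂_1 are all 1, so H_0 ≅ Z.
  H_1: rank ker ∂_1 − rank ∂_2 = (6 − 4) − 0 = 2, and there is no ∂_2, so H_1 ≅ Z^2.

As a check, the Euler characteristic is 5 − 6 = -1, which agrees with 1 − 2 = -1.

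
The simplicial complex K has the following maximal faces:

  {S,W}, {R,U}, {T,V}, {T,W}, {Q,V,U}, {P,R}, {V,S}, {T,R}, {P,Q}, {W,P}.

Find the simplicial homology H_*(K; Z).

K has 8 vertices, 12 edges, 1 triangle.
rank ∂_0 = 0, rank ∂_1 = 7 ⇒ b_0 = 8 − 0 − 7 = 1; all invariant factors of ∂_1 are 1 so no torsion. So H_0 ≅ Z.
rank ∂_1 = 7, rank ∂_2 = 1 ⇒ b_1 = 12 − 7 − 1 = 4; all invariant factors of ∂_2 are 1 so no torsion. So H_1 ≅ Z^4.
rank ∂_2 = 1, rank ∂_3 = 0 ⇒ b_2 = 1 − 1 − 0 = 0. So H_2 ≅ 0.

H_0 = Z,  H_1 = Z^4,  H_2 = 0.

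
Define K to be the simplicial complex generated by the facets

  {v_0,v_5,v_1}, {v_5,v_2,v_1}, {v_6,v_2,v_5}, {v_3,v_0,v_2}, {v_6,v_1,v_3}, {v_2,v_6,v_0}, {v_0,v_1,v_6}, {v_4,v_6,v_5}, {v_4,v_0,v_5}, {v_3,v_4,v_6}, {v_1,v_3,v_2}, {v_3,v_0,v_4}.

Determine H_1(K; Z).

H_1 = Z/2.

We work with the vertex ordering v_0 < v_1 < v_2 < v_3 < v_4 < v_5 < v_6. The simplices of K, each written with vertices in increasing order, are:

  0-simplices (7): [v_0], [v_1], [v_2], [v_3], [v_4], [v_5], [v_6]
  1-simplices (18): (18 of them)
  2-simplices (12): (12 of them)

giving chain groups C_0 ≅ Z^7, C_1 ≅ Z^18, C_2 ≅ Z^12.

∂_1: C_1 → C_0 is given by ∂[p,q] = [q] − [p].
As a 7×18 matrix over Z this has rank 6, with invariant factors (1,1,1,1,1,1).

∂_2: C_2 → C_1 acts by ∂[p,q,r] = [q,r] − [p,r] + [p,q]. For instance
  ∂[v_1,v_2,v_5] = [v_2,v_5] − [v_1,v_5] + [v_1,v_2],
  ∂[v_4,v_5,v_6] = [v_5,v_6] − [v_4,v_6] + [v_4,v_5].
This gives a 18×12 integer matrix of rank 12; reducing to Smith normal form yields diagonal entries (1,1,1,1,1,1,1,1,1,1,1,2).

Reading off H_k = ker ∂_k / im ∂_{k+1}:

  H_1: rank ker ∂_1 − rank ∂_2 = (18 − 6) − 12 = 0, and ∂_2 has invariant factor 2 > 1, so H_1 ≅ Z/2.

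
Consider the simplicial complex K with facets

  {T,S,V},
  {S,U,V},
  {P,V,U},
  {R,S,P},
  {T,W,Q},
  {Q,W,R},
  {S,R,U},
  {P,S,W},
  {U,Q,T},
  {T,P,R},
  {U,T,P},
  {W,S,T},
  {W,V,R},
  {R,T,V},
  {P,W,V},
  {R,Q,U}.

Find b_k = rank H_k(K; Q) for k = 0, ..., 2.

b_0 = 1, b_1 = 2, b_2 = 1.

Fix the vertex order P < Q < R < S < T < U < V < W and write every simplex with vertices in increasing order. Then dim K = 2 and the simplices of K are:

  0-simplices (8): P, Q, R, S, T, U, V, W
  1-simplices (24): PR, PS, PT, PU, PV, PW, QR, QT, QU, QW, RS, RT, RU, RV, RW, ST, SU, SV, SW, TU, TV, TW, UV, VW
  2-simplices (16): PRS, PRT, PSW, PTU, PUV, PVW, QRU, QRW, QTU, QTW, RSU, RTV, RVW, STV, STW, SUV

Hence C_0 ≅ Z^8, C_1 ≅ Z^24, C_2 ≅ Z^16.

Boundary ∂_1: C_1 → C_0 sends each edge [p,q] (with p < q) to q − p. For instance
  ∂QR = R − Q.
The resulting 8×24 matrix has rank 7, and its Smith normal form has invariant factors (1,1,1,1,1,1,1).

∂_2: C_2 → C_1 sends each 2-simplex [p,q,r] to [q,r] − [p,r] + [p,q]. For instance
  ∂RSU = SU − RU + RS,
  ∂QRU = RU − QU + QR.
This gives a 24×16 integer matrix of rank 15; reducing to Smith normal form yields diagonal entries (1,1,1,1,1,1,1,1,1,1,1,1,1,1,1).

From H_k ≅ ker(∂_k) / im(∂_{k+1}) we obtain:

  H_0: rank C_0 − rank ∂_1 = 8 − 7 = 1, and the invariant factors of ∂_1 are all 1, so H_0 ≅ Z.
  H_1: rank ker ∂_1 − rank ∂_2 = (24 − 7) − 15 = 2, and the invariant factors of ∂_2 are all 1, so H_1 ≅ Z^2.
  H_2: rank ker ∂_2 − rank ∂_3 = (16 − 15) − 0 = 1, and there is no ∂_3, so H_2 ≅ Z.

Hence the Betti numbers are b_0 = 1, b_1 = 2, b_2 = 1.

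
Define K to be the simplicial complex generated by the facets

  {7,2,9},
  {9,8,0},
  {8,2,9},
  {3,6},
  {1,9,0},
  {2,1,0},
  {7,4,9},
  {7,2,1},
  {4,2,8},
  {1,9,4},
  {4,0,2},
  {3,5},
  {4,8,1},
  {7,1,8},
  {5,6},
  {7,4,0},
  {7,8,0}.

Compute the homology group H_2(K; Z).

H_2 ≅ Z.

Order the vertices as 0 < 1 < 2 < 3 < 4 < 5 < 6 < 7 < 8 < 9. Listing each simplex with vertices in this order, K has dimension 2 with simplices:

  0-simplices (10): [0], [1], [2], [3], [4], [5], [6], [7], [8], [9]
  1-simplices (24): (24 of them)
  2-simplices (14): [0,1,2], [0,1,9], [0,2,4], [0,4,7], [0,7,8], [0,8,9], [1,2,7], [1,4,8], [1,4,9], [1,7,8], [2,4,8], [2,7,9], [2,8,9], [4,7,9]

so the chain groups are C_0 ≅ Z^10, C_1 ≅ Z^24, C_2 ≅ Z^14.

∂_1: C_1 → C_0 sends each edge [p,q] (with p < q) to q − p. For instance
  ∂[0,4] = [4] − [0].
As a 10×24 matrix over Z this has rank 8, with invariant factors (1,1,1,1,1,1,1,1).

∂_2: C_2 → C_1 maps a triangle to the signed sum of its edges. For instance
  ∂[0,4,7] = [4,7] − [0,7] + [0,4],
  ∂[1,7,8] = [7,8] − [1,8] + [1,7].
As a 24×14 matrix over Z this has rank 13, with invariant factors (1,1,1,1,1,1,1,1,1,1,1,1,1).

From H_k ≅ ker(∂_k) / im(∂_{k+1}) we obtain:

  H_2: rank ker ∂_2 − rank ∂_3 = (14 − 13) − 0 = 1, and there is no ∂_3, so H_2 = Z.

(K is a triangulation of the disjoint union of the torus T^2 and the circle S^1.)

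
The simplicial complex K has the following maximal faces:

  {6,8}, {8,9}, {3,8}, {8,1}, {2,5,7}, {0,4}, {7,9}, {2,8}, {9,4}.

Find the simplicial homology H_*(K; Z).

Take the total order 0 < 1 < 2 < 3 < 4 < 5 < 6 < 7 < 8 < 9 on the vertex set. Then K (dimension 2) consists of the simplices:

  0-simplices (10): [0], [1], [2], [3], [4], [5], [6], [7], [8], [9]
  1-simplices (11): [0,4], [1,8], [2,5], [2,7], [2,8], [3,8], [4,9], [5,7], [6,8], [7,9], [8,9]
  2-simplices (1): [2,5,7]

giving chain groups C_0 ≅ Z^10, C_1 ≅ Z^11, C_2 ≅ Z^1.

The boundary map ∂_1: C_1 → C_0 maps an edge to its endpoints' difference, ∂[p,q] = q − p.
As a 10×11 matrix over Z this has rank 9, with invariant factors (1,1,1,1,1,1,1,1,1).

∂_2: C_2 → C_1 sends each 2-simplex [p,q,r] to [q,r] − [p,r] + [p,q]. For instance
  ∂[2,5,7] = [5,7] − [2,7] + [2,5].
The 11×1 boundary matrix has rank 1 and Smith normal form diag(1).

From H_k ≅ ker(∂_k) / im(∂_{k+1}) we obtain:

  H_0: rank C_0 − rank ∂_1 = 10 − 9 = 1, and the invariant factors of ∂_1 are all 1, so H_0 = Z.
  H_1: rank ker ∂_1 − rank ∂_2 = (11 − 9) − 1 = 1, and the invariant factors of ∂_2 are all 1, so H_1 = Z.
  H_2: rank ker ∂_2 − rank ∂_3 = (1 − 1) − 0 = 0, and there is no ∂_3, so H_2 = 0.

H_0 = Z,  H_1 = Z,  H_2 = 0.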